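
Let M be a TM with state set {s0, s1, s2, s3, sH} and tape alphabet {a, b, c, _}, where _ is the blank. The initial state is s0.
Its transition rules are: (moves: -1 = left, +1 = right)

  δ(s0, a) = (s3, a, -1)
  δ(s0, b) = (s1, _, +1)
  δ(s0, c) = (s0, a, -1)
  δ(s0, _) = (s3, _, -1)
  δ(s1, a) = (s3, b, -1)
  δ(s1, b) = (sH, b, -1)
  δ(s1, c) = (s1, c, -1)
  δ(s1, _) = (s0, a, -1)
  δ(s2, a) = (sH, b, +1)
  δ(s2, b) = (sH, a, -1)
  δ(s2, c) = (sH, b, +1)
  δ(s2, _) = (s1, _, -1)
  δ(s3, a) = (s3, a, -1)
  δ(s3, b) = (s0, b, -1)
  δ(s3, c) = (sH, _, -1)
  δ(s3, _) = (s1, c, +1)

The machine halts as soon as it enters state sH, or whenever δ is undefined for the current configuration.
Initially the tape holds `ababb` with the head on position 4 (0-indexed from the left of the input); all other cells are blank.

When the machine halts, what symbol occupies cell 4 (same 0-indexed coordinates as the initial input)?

state=s0 head=4 tape=__abab[b]_   (s0,b)→(s1,_,+1)
state=s1 head=5 tape=__abab_[_]   (s1,_)→(s0,a,-1)
state=s0 head=4 tape=__abab[_]a   (s0,_)→(s3,_,-1)
state=s3 head=3 tape=__aba[b]_a   (s3,b)→(s0,b,-1)
state=s0 head=2 tape=__ab[a]b_a   (s0,a)→(s3,a,-1)
state=s3 head=1 tape=__a[b]ab_a   (s3,b)→(s0,b,-1)
state=s0 head=0 tape=__[a]bab_a   (s0,a)→(s3,a,-1)
state=s3 head=-1 tape=_[_]abab_a   (s3,_)→(s1,c,+1)
state=s1 head=0 tape=_c[a]bab_a   (s1,a)→(s3,b,-1)
state=s3 head=-1 tape=_[c]bbab_a   (s3,c)→(sH,_,-1)
state=sH head=-2 tape=[_]_bbab_a
Cell 4 holds _ when M halts.

_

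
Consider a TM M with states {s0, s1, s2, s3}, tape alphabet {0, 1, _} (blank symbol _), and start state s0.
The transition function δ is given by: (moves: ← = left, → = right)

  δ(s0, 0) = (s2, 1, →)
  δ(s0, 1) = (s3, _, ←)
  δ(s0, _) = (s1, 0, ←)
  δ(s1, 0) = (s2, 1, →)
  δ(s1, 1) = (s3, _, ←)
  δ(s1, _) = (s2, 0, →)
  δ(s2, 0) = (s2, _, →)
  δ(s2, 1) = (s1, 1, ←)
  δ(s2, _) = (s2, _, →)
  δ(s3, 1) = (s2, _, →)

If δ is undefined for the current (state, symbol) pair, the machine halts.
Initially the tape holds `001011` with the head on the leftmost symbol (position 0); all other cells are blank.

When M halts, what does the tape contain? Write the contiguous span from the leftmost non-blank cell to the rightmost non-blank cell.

1011

s0 | [0]01011   read 0 → write 1, move →, go to s2
s2 | 1[0]1011   read 0 → write _, move →, go to s2
s2 | 1_[1]011   read 1 → write 1, move ←, go to s1
s1 | 1[_]1011   read _ → write 0, move →, go to s2
s2 | 10[1]011   read 1 → write 1, move ←, go to s1
s1 | 1[0]1011   read 0 → write 1, move →, go to s2
s2 | 11[1]011   read 1 → write 1, move ←, go to s1
s1 | 1[1]1011   read 1 → write _, move ←, go to s3
s3 | [1]_1011   read 1 → write _, move →, go to s2
s2 | _[_]1011   read _ → write _, move →, go to s2
s2 | __[1]011   read 1 → write 1, move ←, go to s1
s1 | _[_]1011   read _ → write 0, move →, go to s2
s2 | _0[1]011   read 1 → write 1, move ←, go to s1
s1 | _[0]1011   read 0 → write 1, move →, go to s2
s2 | _1[1]011   read 1 → write 1, move ←, go to s1
s1 | _[1]1011   read 1 → write _, move ←, go to s3
s3 | [_]_1011
The non-blank tape span at halt is 1011.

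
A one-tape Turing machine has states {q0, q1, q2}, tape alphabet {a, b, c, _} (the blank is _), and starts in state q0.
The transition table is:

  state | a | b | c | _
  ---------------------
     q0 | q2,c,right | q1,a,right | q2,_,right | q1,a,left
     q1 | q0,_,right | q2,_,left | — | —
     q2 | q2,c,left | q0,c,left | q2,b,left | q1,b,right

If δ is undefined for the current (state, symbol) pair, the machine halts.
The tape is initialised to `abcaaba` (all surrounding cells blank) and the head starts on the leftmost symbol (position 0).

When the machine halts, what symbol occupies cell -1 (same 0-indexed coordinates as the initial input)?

a

q0 | __[a]bcaaba   read a → write c, move right, go to q2
q2 | __c[b]caaba   read b → write c, move left, go to q0
q0 | __[c]ccaaba   read c → write _, move right, go to q2
q2 | ___[c]caaba   read c → write b, move left, go to q2
q2 | __[_]bcaaba   read _ → write b, move right, go to q1
q1 | __b[b]caaba   read b → write _, move left, go to q2
q2 | __[b]_caaba   read b → write c, move left, go to q0
q0 | _[_]c_caaba   read _ → write a, move left, go to q1
q1 | [_]ac_caaba
Cell -1 holds a when M halts.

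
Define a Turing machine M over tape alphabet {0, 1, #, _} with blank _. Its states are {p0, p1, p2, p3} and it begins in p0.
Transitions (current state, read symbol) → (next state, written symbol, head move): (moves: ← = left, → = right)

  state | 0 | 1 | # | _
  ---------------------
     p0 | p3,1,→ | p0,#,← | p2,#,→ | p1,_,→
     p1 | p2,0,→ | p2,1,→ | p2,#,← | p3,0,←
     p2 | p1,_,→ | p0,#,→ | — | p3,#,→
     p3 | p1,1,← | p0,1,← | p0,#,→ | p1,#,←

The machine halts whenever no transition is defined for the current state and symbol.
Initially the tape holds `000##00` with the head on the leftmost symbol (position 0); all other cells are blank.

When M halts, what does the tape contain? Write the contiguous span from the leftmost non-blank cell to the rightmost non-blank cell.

p0 | [0]00##00____   read 0 → write 1, move →, go to p3
p3 | 1[0]0##00____   read 0 → write 1, move ←, go to p1
p1 | [1]10##00____   read 1 → write 1, move →, go to p2
p2 | 1[1]0##00____   read 1 → write #, move →, go to p0
p0 | 1#[0]##00____   read 0 → write 1, move →, go to p3
p3 | 1#1[#]#00____   read # → write #, move →, go to p0
p0 | 1#1#[#]00____   read # → write #, move →, go to p2
p2 | 1#1##[0]0____   read 0 → write _, move →, go to p1
p1 | 1#1##_[0]____   read 0 → write 0, move →, go to p2
p2 | 1#1##_0[_]___   read _ → write #, move →, go to p3
p3 | 1#1##_0#[_]__   read _ → write #, move ←, go to p1
p1 | 1#1##_0[#]#__   read # → write #, move ←, go to p2
p2 | 1#1##_[0]##__   read 0 → write _, move →, go to p1
p1 | 1#1##__[#]#__   read # → write #, move ←, go to p2
p2 | 1#1##_[_]##__   read _ → write #, move →, go to p3
p3 | 1#1##_#[#]#__   read # → write #, move →, go to p0
p0 | 1#1##_##[#]__   read # → write #, move →, go to p2
p2 | 1#1##_###[_]_   read _ → write #, move →, go to p3
p3 | 1#1##_####[_]   read _ → write #, move ←, go to p1
p1 | 1#1##_###[#]#   read # → write #, move ←, go to p2
p2 | 1#1##_##[#]##
The non-blank tape span at halt is 1#1##_#####.

1#1##_#####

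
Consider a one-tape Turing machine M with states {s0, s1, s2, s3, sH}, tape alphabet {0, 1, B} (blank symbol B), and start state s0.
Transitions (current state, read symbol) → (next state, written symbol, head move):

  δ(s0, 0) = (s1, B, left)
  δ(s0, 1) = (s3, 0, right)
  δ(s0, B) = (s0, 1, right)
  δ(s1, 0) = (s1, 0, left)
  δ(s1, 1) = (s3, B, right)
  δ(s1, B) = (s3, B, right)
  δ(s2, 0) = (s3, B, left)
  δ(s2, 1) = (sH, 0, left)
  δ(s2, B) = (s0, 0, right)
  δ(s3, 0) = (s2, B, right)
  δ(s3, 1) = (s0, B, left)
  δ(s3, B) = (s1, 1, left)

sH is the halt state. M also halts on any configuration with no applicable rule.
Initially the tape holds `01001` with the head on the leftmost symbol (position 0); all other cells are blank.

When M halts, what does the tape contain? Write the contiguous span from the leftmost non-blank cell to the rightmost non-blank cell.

state=s0 head=0 tape=B[0]1001   (s0,0)→(s1,B,left)
state=s1 head=-1 tape=[B]B1001   (s1,B)→(s3,B,right)
state=s3 head=0 tape=B[B]1001   (s3,B)→(s1,1,left)
state=s1 head=-1 tape=[B]11001   (s1,B)→(s3,B,right)
state=s3 head=0 tape=B[1]1001   (s3,1)→(s0,B,left)
state=s0 head=-1 tape=[B]B1001   (s0,B)→(s0,1,right)
state=s0 head=0 tape=1[B]1001   (s0,B)→(s0,1,right)
state=s0 head=1 tape=11[1]001   (s0,1)→(s3,0,right)
state=s3 head=2 tape=110[0]01   (s3,0)→(s2,B,right)
state=s2 head=3 tape=110B[0]1   (s2,0)→(s3,B,left)
state=s3 head=2 tape=110[B]B1   (s3,B)→(s1,1,left)
state=s1 head=1 tape=11[0]1B1   (s1,0)→(s1,0,left)
state=s1 head=0 tape=1[1]01B1   (s1,1)→(s3,B,right)
state=s3 head=1 tape=1B[0]1B1   (s3,0)→(s2,B,right)
state=s2 head=2 tape=1BB[1]B1   (s2,1)→(sH,0,left)
state=sH head=1 tape=1B[B]0B1
The non-blank tape span at halt is 1BB0B1.

1BB0B1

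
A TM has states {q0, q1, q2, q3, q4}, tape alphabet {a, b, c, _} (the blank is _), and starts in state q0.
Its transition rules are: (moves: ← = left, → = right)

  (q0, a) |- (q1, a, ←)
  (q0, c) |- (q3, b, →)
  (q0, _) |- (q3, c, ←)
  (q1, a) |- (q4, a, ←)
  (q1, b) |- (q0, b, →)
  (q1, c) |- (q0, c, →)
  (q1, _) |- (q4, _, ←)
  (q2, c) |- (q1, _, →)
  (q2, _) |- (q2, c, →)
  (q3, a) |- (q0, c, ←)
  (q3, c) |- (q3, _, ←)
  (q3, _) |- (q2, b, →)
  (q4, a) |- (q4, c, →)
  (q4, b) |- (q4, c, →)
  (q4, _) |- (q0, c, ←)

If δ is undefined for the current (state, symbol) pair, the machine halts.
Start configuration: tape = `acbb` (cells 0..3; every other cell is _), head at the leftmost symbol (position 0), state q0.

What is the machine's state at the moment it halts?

q0 | ____[a]cbb   read a → write a, move ←, go to q1
q1 | ___[_]acbb   read _ → write _, move ←, go to q4
q4 | __[_]_acbb   read _ → write c, move ←, go to q0
q0 | _[_]c_acbb   read _ → write c, move ←, go to q3
q3 | [_]cc_acbb   read _ → write b, move →, go to q2
q2 | b[c]c_acbb   read c → write _, move →, go to q1
q1 | b_[c]_acbb   read c → write c, move →, go to q0
q0 | b_c[_]acbb   read _ → write c, move ←, go to q3
q3 | b_[c]cacbb   read c → write _, move ←, go to q3
q3 | b[_]_cacbb   read _ → write b, move →, go to q2
q2 | bb[_]cacbb   read _ → write c, move →, go to q2
q2 | bbc[c]acbb   read c → write _, move →, go to q1
q1 | bbc_[a]cbb   read a → write a, move ←, go to q4
q4 | bbc[_]acbb   read _ → write c, move ←, go to q0
q0 | bb[c]cacbb   read c → write b, move →, go to q3
q3 | bbb[c]acbb   read c → write _, move ←, go to q3
q3 | bb[b]_acbb
No transition is defined for (q3, b); M halts in state q3.

q3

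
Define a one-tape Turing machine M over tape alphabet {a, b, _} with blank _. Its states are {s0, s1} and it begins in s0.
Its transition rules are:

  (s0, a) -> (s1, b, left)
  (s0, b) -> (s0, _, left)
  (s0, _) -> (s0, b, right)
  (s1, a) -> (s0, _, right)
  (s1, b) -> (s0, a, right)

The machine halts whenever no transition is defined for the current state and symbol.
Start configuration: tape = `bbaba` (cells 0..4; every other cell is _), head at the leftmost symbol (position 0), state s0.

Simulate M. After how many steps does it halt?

s0 | ___[b]baba   read b → write _, move left, go to s0
s0 | __[_]_baba   read _ → write b, move right, go to s0
s0 | __b[_]baba   read _ → write b, move right, go to s0
s0 | __bb[b]aba   read b → write _, move left, go to s0
s0 | __b[b]_aba   read b → write _, move left, go to s0
s0 | __[b]__aba   read b → write _, move left, go to s0
s0 | _[_]___aba   read _ → write b, move right, go to s0
s0 | _b[_]__aba   read _ → write b, move right, go to s0
s0 | _bb[_]_aba   read _ → write b, move right, go to s0
s0 | _bbb[_]aba   read _ → write b, move right, go to s0
s0 | _bbbb[a]ba   read a → write b, move left, go to s1
s1 | _bbb[b]bba   read b → write a, move right, go to s0
s0 | _bbba[b]ba   read b → write _, move left, go to s0
s0 | _bbb[a]_ba   read a → write b, move left, go to s1
s1 | _bb[b]b_ba   read b → write a, move right, go to s0
s0 | _bba[b]_ba   read b → write _, move left, go to s0
s0 | _bb[a]__ba   read a → write b, move left, go to s1
s1 | _b[b]b__ba   read b → write a, move right, go to s0
s0 | _ba[b]__ba   read b → write _, move left, go to s0
s0 | _b[a]___ba   read a → write b, move left, go to s1
s1 | _[b]b___ba   read b → write a, move right, go to s0
s0 | _a[b]___ba   read b → write _, move left, go to s0
s0 | _[a]____ba   read a → write b, move left, go to s1
s1 | [_]b____ba
M halts after 23 transitions.

23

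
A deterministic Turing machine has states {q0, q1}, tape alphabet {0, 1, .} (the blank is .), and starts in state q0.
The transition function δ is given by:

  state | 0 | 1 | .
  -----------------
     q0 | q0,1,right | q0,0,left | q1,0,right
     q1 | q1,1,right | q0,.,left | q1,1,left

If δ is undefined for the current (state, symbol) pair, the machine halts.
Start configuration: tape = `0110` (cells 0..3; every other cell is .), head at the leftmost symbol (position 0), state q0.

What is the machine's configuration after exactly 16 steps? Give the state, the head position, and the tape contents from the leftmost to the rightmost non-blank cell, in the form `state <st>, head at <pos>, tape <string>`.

q0 | .[0]110.   read 0 → write 1, move right, go to q0
q0 | .1[1]10.   read 1 → write 0, move left, go to q0
q0 | .[1]010.   read 1 → write 0, move left, go to q0
q0 | [.]0010.   read . → write 0, move right, go to q1
q1 | 0[0]010.   read 0 → write 1, move right, go to q1
q1 | 01[0]10.   read 0 → write 1, move right, go to q1
q1 | 011[1]0.   read 1 → write ., move left, go to q0
q0 | 01[1].0.   read 1 → write 0, move left, go to q0
q0 | 0[1]0.0.   read 1 → write 0, move left, go to q0
q0 | [0]00.0.   read 0 → write 1, move right, go to q0
q0 | 1[0]0.0.   read 0 → write 1, move right, go to q0
q0 | 11[0].0.   read 0 → write 1, move right, go to q0
q0 | 111[.]0.   read . → write 0, move right, go to q1
q1 | 1110[0].   read 0 → write 1, move right, go to q1
q1 | 11101[.]   read . → write 1, move left, go to q1
q1 | 1110[1]1   read 1 → write ., move left, go to q0
q0 | 111[0].1
After 16 steps: state q0, head at 2, tape 1110.1.

state q0, head at 2, tape 1110.1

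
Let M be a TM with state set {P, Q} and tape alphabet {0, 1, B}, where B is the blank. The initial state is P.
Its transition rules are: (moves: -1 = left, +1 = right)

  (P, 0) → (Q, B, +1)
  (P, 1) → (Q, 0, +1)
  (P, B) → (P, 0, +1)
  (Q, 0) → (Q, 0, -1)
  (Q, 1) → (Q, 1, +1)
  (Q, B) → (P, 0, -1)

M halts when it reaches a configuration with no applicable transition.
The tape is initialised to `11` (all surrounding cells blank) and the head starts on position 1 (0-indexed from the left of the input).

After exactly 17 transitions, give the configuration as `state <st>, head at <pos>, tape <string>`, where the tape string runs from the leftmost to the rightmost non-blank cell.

state=P head=1 tape=BBB1[1]B   (P,1)→(Q,0,+1)
state=Q head=2 tape=BBB10[B]   (Q,B)→(P,0,-1)
state=P head=1 tape=BBB1[0]0   (P,0)→(Q,B,+1)
state=Q head=2 tape=BBB1B[0]   (Q,0)→(Q,0,-1)
state=Q head=1 tape=BBB1[B]0   (Q,B)→(P,0,-1)
state=P head=0 tape=BBB[1]00   (P,1)→(Q,0,+1)
state=Q head=1 tape=BBB0[0]0   (Q,0)→(Q,0,-1)
state=Q head=0 tape=BBB[0]00   (Q,0)→(Q,0,-1)
state=Q head=-1 tape=BB[B]000   (Q,B)→(P,0,-1)
state=P head=-2 tape=B[B]0000   (P,B)→(P,0,+1)
state=P head=-1 tape=B0[0]000   (P,0)→(Q,B,+1)
state=Q head=0 tape=B0B[0]00   (Q,0)→(Q,0,-1)
state=Q head=-1 tape=B0[B]000   (Q,B)→(P,0,-1)
state=P head=-2 tape=B[0]0000   (P,0)→(Q,B,+1)
state=Q head=-1 tape=BB[0]000   (Q,0)→(Q,0,-1)
state=Q head=-2 tape=B[B]0000   (Q,B)→(P,0,-1)
state=P head=-3 tape=[B]00000   (P,B)→(P,0,+1)
state=P head=-2 tape=0[0]0000
After 17 steps: state P, head at -2, tape 000000.

state P, head at -2, tape 000000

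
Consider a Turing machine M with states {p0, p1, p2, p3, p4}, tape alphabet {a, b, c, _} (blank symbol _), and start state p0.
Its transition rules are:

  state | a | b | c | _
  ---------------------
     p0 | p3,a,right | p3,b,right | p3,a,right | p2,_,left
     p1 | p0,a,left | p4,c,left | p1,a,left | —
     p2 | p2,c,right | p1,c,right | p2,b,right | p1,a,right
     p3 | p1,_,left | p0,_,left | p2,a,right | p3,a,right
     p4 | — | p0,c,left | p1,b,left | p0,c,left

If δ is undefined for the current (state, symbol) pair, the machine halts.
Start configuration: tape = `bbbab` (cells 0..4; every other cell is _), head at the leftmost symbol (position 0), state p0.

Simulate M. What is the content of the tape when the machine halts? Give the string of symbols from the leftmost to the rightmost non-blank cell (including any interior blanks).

a_cc___b

p0 | ___[b]bbab   read b → write b, move right, go to p3
p3 | ___b[b]bab   read b → write _, move left, go to p0
p0 | ___[b]_bab   read b → write b, move right, go to p3
p3 | ___b[_]bab   read _ → write a, move right, go to p3
p3 | ___ba[b]ab   read b → write _, move left, go to p0
p0 | ___b[a]_ab   read a → write a, move right, go to p3
p3 | ___ba[_]ab   read _ → write a, move right, go to p3
p3 | ___baa[a]b   read a → write _, move left, go to p1
p1 | ___ba[a]_b   read a → write a, move left, go to p0
p0 | ___b[a]a_b   read a → write a, move right, go to p3
p3 | ___ba[a]_b   read a → write _, move left, go to p1
p1 | ___b[a]__b   read a → write a, move left, go to p0
p0 | ___[b]a__b   read b → write b, move right, go to p3
p3 | ___b[a]__b   read a → write _, move left, go to p1
p1 | ___[b]___b   read b → write c, move left, go to p4
p4 | __[_]c___b   read _ → write c, move left, go to p0
p0 | _[_]cc___b   read _ → write _, move left, go to p2
p2 | [_]_cc___b   read _ → write a, move right, go to p1
p1 | a[_]cc___b
The non-blank tape span at halt is a_cc___b.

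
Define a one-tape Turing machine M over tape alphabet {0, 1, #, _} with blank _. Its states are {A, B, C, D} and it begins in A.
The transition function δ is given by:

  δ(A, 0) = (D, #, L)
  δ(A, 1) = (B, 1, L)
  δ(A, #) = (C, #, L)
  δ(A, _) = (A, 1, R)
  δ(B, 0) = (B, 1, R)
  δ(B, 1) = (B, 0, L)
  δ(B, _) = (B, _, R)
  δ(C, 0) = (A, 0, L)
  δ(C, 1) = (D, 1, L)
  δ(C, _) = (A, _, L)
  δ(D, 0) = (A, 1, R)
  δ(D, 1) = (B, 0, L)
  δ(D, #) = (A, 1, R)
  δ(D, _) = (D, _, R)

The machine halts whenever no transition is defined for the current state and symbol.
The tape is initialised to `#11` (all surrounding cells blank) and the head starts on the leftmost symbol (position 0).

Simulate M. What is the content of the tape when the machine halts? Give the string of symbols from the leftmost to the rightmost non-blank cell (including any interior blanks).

state=A head=0 tape=___[#]11   (A,#)→(C,#,L)
state=C head=-1 tape=__[_]#11   (C,_)→(A,_,L)
state=A head=-2 tape=_[_]_#11   (A,_)→(A,1,R)
state=A head=-1 tape=_1[_]#11   (A,_)→(A,1,R)
state=A head=0 tape=_11[#]11   (A,#)→(C,#,L)
state=C head=-1 tape=_1[1]#11   (C,1)→(D,1,L)
state=D head=-2 tape=_[1]1#11   (D,1)→(B,0,L)
state=B head=-3 tape=[_]01#11   (B,_)→(B,_,R)
state=B head=-2 tape=_[0]1#11   (B,0)→(B,1,R)
state=B head=-1 tape=_1[1]#11   (B,1)→(B,0,L)
state=B head=-2 tape=_[1]0#11   (B,1)→(B,0,L)
state=B head=-3 tape=[_]00#11   (B,_)→(B,_,R)
state=B head=-2 tape=_[0]0#11   (B,0)→(B,1,R)
state=B head=-1 tape=_1[0]#11   (B,0)→(B,1,R)
state=B head=0 tape=_11[#]11
The non-blank tape span at halt is 11#11.

11#11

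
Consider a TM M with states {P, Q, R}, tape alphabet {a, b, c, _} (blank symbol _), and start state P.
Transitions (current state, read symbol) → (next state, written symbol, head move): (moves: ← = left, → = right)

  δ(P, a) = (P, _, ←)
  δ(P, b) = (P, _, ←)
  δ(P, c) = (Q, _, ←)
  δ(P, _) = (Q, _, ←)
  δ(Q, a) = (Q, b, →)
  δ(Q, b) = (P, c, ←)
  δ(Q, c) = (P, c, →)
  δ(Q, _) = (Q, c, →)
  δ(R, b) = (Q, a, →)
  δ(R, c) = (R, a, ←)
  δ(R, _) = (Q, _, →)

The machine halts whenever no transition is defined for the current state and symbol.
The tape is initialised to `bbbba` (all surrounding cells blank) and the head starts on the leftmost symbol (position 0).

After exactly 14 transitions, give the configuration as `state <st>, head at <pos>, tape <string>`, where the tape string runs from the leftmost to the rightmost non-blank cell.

state=P head=0 tape=__[b]bbba   (P,b)→(P,_,←)
state=P head=-1 tape=_[_]_bbba   (P,_)→(Q,_,←)
state=Q head=-2 tape=[_]__bbba   (Q,_)→(Q,c,→)
state=Q head=-1 tape=c[_]_bbba   (Q,_)→(Q,c,→)
state=Q head=0 tape=cc[_]bbba   (Q,_)→(Q,c,→)
state=Q head=1 tape=ccc[b]bba   (Q,b)→(P,c,←)
state=P head=0 tape=cc[c]cbba   (P,c)→(Q,_,←)
state=Q head=-1 tape=c[c]_cbba   (Q,c)→(P,c,→)
state=P head=0 tape=cc[_]cbba   (P,_)→(Q,_,←)
state=Q head=-1 tape=c[c]_cbba   (Q,c)→(P,c,→)
state=P head=0 tape=cc[_]cbba   (P,_)→(Q,_,←)
state=Q head=-1 tape=c[c]_cbba   (Q,c)→(P,c,→)
state=P head=0 tape=cc[_]cbba   (P,_)→(Q,_,←)
state=Q head=-1 tape=c[c]_cbba   (Q,c)→(P,c,→)
state=P head=0 tape=cc[_]cbba
After 14 steps: state P, head at 0, tape cc_cbba.

state P, head at 0, tape cc_cbba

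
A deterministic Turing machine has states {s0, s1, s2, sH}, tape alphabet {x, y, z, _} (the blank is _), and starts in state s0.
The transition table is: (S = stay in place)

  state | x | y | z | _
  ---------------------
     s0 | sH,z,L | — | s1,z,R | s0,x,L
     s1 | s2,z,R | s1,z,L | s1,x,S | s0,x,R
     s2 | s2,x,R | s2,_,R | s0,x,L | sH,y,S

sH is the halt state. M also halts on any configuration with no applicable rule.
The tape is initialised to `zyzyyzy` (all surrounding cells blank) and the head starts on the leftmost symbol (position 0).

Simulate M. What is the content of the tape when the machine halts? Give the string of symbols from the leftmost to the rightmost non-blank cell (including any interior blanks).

state=s0 head=0 tape=[z]yzyyzy_   (s0,z)→(s1,z,R)
state=s1 head=1 tape=z[y]zyyzy_   (s1,y)→(s1,z,L)
state=s1 head=0 tape=[z]zzyyzy_   (s1,z)→(s1,x,S)
state=s1 head=0 tape=[x]zzyyzy_   (s1,x)→(s2,z,R)
state=s2 head=1 tape=z[z]zyyzy_   (s2,z)→(s0,x,L)
state=s0 head=0 tape=[z]xzyyzy_   (s0,z)→(s1,z,R)
state=s1 head=1 tape=z[x]zyyzy_   (s1,x)→(s2,z,R)
state=s2 head=2 tape=zz[z]yyzy_   (s2,z)→(s0,x,L)
state=s0 head=1 tape=z[z]xyyzy_   (s0,z)→(s1,z,R)
state=s1 head=2 tape=zz[x]yyzy_   (s1,x)→(s2,z,R)
state=s2 head=3 tape=zzz[y]yzy_   (s2,y)→(s2,_,R)
state=s2 head=4 tape=zzz_[y]zy_   (s2,y)→(s2,_,R)
state=s2 head=5 tape=zzz__[z]y_   (s2,z)→(s0,x,L)
state=s0 head=4 tape=zzz_[_]xy_   (s0,_)→(s0,x,L)
state=s0 head=3 tape=zzz[_]xxy_   (s0,_)→(s0,x,L)
state=s0 head=2 tape=zz[z]xxxy_   (s0,z)→(s1,z,R)
state=s1 head=3 tape=zzz[x]xxy_   (s1,x)→(s2,z,R)
state=s2 head=4 tape=zzzz[x]xy_   (s2,x)→(s2,x,R)
state=s2 head=5 tape=zzzzx[x]y_   (s2,x)→(s2,x,R)
state=s2 head=6 tape=zzzzxx[y]_   (s2,y)→(s2,_,R)
state=s2 head=7 tape=zzzzxx_[_]   (s2,_)→(sH,y,S)
state=sH head=7 tape=zzzzxx_[y]
The non-blank tape span at halt is zzzzxx_y.

zzzzxx_y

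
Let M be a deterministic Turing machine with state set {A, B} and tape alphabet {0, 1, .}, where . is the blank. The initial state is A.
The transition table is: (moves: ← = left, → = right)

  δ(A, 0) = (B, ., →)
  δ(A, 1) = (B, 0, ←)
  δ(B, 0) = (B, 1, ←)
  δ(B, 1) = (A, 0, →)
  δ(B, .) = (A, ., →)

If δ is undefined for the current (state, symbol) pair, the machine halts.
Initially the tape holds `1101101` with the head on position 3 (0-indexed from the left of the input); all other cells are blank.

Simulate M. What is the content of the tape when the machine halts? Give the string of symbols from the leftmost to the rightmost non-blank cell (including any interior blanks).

0.0

A | .110[1]101.   read 1 → write 0, move ←, go to B
B | .11[0]0101.   read 0 → write 1, move ←, go to B
B | .1[1]10101.   read 1 → write 0, move →, go to A
A | .10[1]0101.   read 1 → write 0, move ←, go to B
B | .1[0]00101.   read 0 → write 1, move ←, go to B
B | .[1]100101.   read 1 → write 0, move →, go to A
A | .0[1]00101.   read 1 → write 0, move ←, go to B
B | .[0]000101.   read 0 → write 1, move ←, go to B
B | [.]1000101.   read . → write ., move →, go to A
A | .[1]000101.   read 1 → write 0, move ←, go to B
B | [.]0000101.   read . → write ., move →, go to A
A | .[0]000101.   read 0 → write ., move →, go to B
B | ..[0]00101.   read 0 → write 1, move ←, go to B
B | .[.]100101.   read . → write ., move →, go to A
A | ..[1]00101.   read 1 → write 0, move ←, go to B
B | .[.]000101.   read . → write ., move →, go to A
A | ..[0]00101.   read 0 → write ., move →, go to B
B | ...[0]0101.   read 0 → write 1, move ←, go to B
B | ..[.]10101.   read . → write ., move →, go to A
A | ...[1]0101.   read 1 → write 0, move ←, go to B
B | ..[.]00101.   read . → write ., move →, go to A
A | ...[0]0101.   read 0 → write ., move →, go to B
B | ....[0]101.   read 0 → write 1, move ←, go to B
B | ...[.]1101.   read . → write ., move →, go to A
A | ....[1]101.   read 1 → write 0, move ←, go to B
B | ...[.]0101.   read . → write ., move →, go to A
A | ....[0]101.   read 0 → write ., move →, go to B
B | .....[1]01.   read 1 → write 0, move →, go to A
A | .....0[0]1.   read 0 → write ., move →, go to B
B | .....0.[1].   read 1 → write 0, move →, go to A
A | .....0.0[.]
The non-blank tape span at halt is 0.0.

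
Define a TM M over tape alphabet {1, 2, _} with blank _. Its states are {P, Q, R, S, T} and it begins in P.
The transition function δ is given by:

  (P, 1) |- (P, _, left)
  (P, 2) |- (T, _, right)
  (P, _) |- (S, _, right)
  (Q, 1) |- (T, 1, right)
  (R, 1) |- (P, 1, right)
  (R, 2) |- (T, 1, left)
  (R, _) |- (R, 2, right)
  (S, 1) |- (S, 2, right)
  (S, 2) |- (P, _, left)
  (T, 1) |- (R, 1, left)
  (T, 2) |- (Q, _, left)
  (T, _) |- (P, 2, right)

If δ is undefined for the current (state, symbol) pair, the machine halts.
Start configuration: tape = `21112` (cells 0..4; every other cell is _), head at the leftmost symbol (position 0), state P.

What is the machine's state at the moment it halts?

P | [2]1112__   read 2 → write _, move right, go to T
T | _[1]112__   read 1 → write 1, move left, go to R
R | [_]1112__   read _ → write 2, move right, go to R
R | 2[1]112__   read 1 → write 1, move right, go to P
P | 21[1]12__   read 1 → write _, move left, go to P
P | 2[1]_12__   read 1 → write _, move left, go to P
P | [2]__12__   read 2 → write _, move right, go to T
T | _[_]_12__   read _ → write 2, move right, go to P
P | _2[_]12__   read _ → write _, move right, go to S
S | _2_[1]2__   read 1 → write 2, move right, go to S
S | _2_2[2]__   read 2 → write _, move left, go to P
P | _2_[2]___   read 2 → write _, move right, go to T
T | _2__[_]__   read _ → write 2, move right, go to P
P | _2__2[_]_   read _ → write _, move right, go to S
S | _2__2_[_]
No transition is defined for (S, _); M halts in state S.

S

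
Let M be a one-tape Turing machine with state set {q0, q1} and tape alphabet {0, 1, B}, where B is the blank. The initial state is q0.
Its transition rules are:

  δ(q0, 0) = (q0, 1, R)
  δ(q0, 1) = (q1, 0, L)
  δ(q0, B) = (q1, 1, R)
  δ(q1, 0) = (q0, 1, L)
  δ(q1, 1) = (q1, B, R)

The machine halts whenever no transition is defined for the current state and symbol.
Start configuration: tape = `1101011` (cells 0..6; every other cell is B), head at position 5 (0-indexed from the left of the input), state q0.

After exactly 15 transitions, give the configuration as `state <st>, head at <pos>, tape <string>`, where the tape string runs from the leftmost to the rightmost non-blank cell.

q0 | 11010[1]1   read 1 → write 0, move L, go to q1
q1 | 1101[0]01   read 0 → write 1, move L, go to q0
q0 | 110[1]101   read 1 → write 0, move L, go to q1
q1 | 11[0]0101   read 0 → write 1, move L, go to q0
q0 | 1[1]10101   read 1 → write 0, move L, go to q1
q1 | [1]010101   read 1 → write B, move R, go to q1
q1 | B[0]10101   read 0 → write 1, move L, go to q0
q0 | [B]110101   read B → write 1, move R, go to q1
q1 | 1[1]10101   read 1 → write B, move R, go to q1
q1 | 1B[1]0101   read 1 → write B, move R, go to q1
q1 | 1BB[0]101   read 0 → write 1, move L, go to q0
q0 | 1B[B]1101   read B → write 1, move R, go to q1
q1 | 1B1[1]101   read 1 → write B, move R, go to q1
q1 | 1B1B[1]01   read 1 → write B, move R, go to q1
q1 | 1B1BB[0]1   read 0 → write 1, move L, go to q0
q0 | 1B1B[B]11
After 15 steps: state q0, head at 4, tape 1B1BB11.

state q0, head at 4, tape 1B1BB11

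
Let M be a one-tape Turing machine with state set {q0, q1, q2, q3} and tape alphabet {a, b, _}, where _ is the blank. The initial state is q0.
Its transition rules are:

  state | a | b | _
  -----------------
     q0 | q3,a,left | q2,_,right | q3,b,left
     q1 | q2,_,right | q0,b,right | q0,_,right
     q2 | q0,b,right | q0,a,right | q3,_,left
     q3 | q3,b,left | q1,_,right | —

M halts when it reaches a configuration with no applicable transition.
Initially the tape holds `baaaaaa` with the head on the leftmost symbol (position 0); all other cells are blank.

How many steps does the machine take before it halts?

state=q0 head=0 tape=[b]aaaaaa_   (q0,b)→(q2,_,right)
state=q2 head=1 tape=_[a]aaaaa_   (q2,a)→(q0,b,right)
state=q0 head=2 tape=_b[a]aaaa_   (q0,a)→(q3,a,left)
state=q3 head=1 tape=_[b]aaaaa_   (q3,b)→(q1,_,right)
state=q1 head=2 tape=__[a]aaaa_   (q1,a)→(q2,_,right)
state=q2 head=3 tape=___[a]aaa_   (q2,a)→(q0,b,right)
state=q0 head=4 tape=___b[a]aa_   (q0,a)→(q3,a,left)
state=q3 head=3 tape=___[b]aaa_   (q3,b)→(q1,_,right)
state=q1 head=4 tape=____[a]aa_   (q1,a)→(q2,_,right)
state=q2 head=5 tape=_____[a]a_   (q2,a)→(q0,b,right)
state=q0 head=6 tape=_____b[a]_   (q0,a)→(q3,a,left)
state=q3 head=5 tape=_____[b]a_   (q3,b)→(q1,_,right)
state=q1 head=6 tape=______[a]_   (q1,a)→(q2,_,right)
state=q2 head=7 tape=_______[_]   (q2,_)→(q3,_,left)
state=q3 head=6 tape=______[_]_
M halts after 14 transitions.

14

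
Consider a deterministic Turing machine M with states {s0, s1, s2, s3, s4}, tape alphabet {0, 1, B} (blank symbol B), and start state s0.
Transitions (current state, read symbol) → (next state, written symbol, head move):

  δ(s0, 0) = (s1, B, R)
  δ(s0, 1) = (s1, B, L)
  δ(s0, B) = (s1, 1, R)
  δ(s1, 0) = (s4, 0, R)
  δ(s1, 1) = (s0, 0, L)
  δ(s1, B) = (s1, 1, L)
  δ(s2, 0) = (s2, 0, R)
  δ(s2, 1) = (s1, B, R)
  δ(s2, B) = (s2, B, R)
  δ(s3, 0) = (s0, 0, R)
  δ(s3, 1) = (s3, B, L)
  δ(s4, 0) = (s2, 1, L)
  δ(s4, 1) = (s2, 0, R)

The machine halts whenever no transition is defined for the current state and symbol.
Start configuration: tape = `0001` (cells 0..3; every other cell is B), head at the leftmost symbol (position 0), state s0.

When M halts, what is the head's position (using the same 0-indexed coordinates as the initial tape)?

4

s0 | [0]001B   read 0 → write B, move R, go to s1
s1 | B[0]01B   read 0 → write 0, move R, go to s4
s4 | B0[0]1B   read 0 → write 1, move L, go to s2
s2 | B[0]11B   read 0 → write 0, move R, go to s2
s2 | B0[1]1B   read 1 → write B, move R, go to s1
s1 | B0B[1]B   read 1 → write 0, move L, go to s0
s0 | B0[B]0B   read B → write 1, move R, go to s1
s1 | B01[0]B   read 0 → write 0, move R, go to s4
s4 | B010[B]
At halt the head is at cell 4.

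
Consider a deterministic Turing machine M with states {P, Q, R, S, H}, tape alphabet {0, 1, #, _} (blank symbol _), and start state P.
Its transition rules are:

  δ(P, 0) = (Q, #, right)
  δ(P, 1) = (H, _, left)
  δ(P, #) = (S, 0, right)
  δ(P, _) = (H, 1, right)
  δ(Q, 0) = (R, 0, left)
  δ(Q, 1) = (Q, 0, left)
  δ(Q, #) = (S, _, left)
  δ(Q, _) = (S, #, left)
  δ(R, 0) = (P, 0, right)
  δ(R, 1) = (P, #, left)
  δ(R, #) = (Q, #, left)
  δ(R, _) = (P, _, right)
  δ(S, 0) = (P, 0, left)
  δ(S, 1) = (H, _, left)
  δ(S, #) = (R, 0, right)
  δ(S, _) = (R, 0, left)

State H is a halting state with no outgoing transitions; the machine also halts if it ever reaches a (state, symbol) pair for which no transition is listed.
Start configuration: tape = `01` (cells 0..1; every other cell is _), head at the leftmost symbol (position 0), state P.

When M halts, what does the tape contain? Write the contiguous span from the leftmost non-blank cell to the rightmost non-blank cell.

P | __[0]1___   read 0 → write #, move right, go to Q
Q | __#[1]___   read 1 → write 0, move left, go to Q
Q | __[#]0___   read # → write _, move left, go to S
S | _[_]_0___   read _ → write 0, move left, go to R
R | [_]0_0___   read _ → write _, move right, go to P
P | _[0]_0___   read 0 → write #, move right, go to Q
Q | _#[_]0___   read _ → write #, move left, go to S
S | _[#]#0___   read # → write 0, move right, go to R
R | _0[#]0___   read # → write #, move left, go to Q
Q | _[0]#0___   read 0 → write 0, move left, go to R
R | [_]0#0___   read _ → write _, move right, go to P
P | _[0]#0___   read 0 → write #, move right, go to Q
Q | _#[#]0___   read # → write _, move left, go to S
S | _[#]_0___   read # → write 0, move right, go to R
R | _0[_]0___   read _ → write _, move right, go to P
P | _0_[0]___   read 0 → write #, move right, go to Q
Q | _0_#[_]__   read _ → write #, move left, go to S
S | _0_[#]#__   read # → write 0, move right, go to R
R | _0_0[#]__   read # → write #, move left, go to Q
Q | _0_[0]#__   read 0 → write 0, move left, go to R
R | _0[_]0#__   read _ → write _, move right, go to P
P | _0_[0]#__   read 0 → write #, move right, go to Q
Q | _0_#[#]__   read # → write _, move left, go to S
S | _0_[#]___   read # → write 0, move right, go to R
R | _0_0[_]__   read _ → write _, move right, go to P
P | _0_0_[_]_   read _ → write 1, move right, go to H
H | _0_0_1[_]
The non-blank tape span at halt is 0_0_1.

0_0_1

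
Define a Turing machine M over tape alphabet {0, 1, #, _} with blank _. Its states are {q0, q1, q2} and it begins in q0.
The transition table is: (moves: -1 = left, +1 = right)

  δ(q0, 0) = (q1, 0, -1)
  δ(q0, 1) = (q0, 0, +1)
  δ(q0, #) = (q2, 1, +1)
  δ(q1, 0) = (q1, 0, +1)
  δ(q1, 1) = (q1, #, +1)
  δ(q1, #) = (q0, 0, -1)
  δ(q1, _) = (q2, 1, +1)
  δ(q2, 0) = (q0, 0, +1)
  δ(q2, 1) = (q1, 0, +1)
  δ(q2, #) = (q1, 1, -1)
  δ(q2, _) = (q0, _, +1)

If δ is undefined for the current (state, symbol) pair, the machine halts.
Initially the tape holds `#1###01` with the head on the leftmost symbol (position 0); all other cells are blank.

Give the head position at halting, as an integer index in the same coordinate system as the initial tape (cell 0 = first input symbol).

9

state=q0 head=0 tape=[#]1###01___   (q0,#)→(q2,1,+1)
state=q2 head=1 tape=1[1]###01___   (q2,1)→(q1,0,+1)
state=q1 head=2 tape=10[#]##01___   (q1,#)→(q0,0,-1)
state=q0 head=1 tape=1[0]0##01___   (q0,0)→(q1,0,-1)
state=q1 head=0 tape=[1]00##01___   (q1,1)→(q1,#,+1)
state=q1 head=1 tape=#[0]0##01___   (q1,0)→(q1,0,+1)
state=q1 head=2 tape=#0[0]##01___   (q1,0)→(q1,0,+1)
state=q1 head=3 tape=#00[#]#01___   (q1,#)→(q0,0,-1)
state=q0 head=2 tape=#0[0]0#01___   (q0,0)→(q1,0,-1)
state=q1 head=1 tape=#[0]00#01___   (q1,0)→(q1,0,+1)
state=q1 head=2 tape=#0[0]0#01___   (q1,0)→(q1,0,+1)
state=q1 head=3 tape=#00[0]#01___   (q1,0)→(q1,0,+1)
state=q1 head=4 tape=#000[#]01___   (q1,#)→(q0,0,-1)
state=q0 head=3 tape=#00[0]001___   (q0,0)→(q1,0,-1)
state=q1 head=2 tape=#0[0]0001___   (q1,0)→(q1,0,+1)
state=q1 head=3 tape=#00[0]001___   (q1,0)→(q1,0,+1)
state=q1 head=4 tape=#000[0]01___   (q1,0)→(q1,0,+1)
state=q1 head=5 tape=#0000[0]1___   (q1,0)→(q1,0,+1)
state=q1 head=6 tape=#00000[1]___   (q1,1)→(q1,#,+1)
state=q1 head=7 tape=#00000#[_]__   (q1,_)→(q2,1,+1)
state=q2 head=8 tape=#00000#1[_]_   (q2,_)→(q0,_,+1)
state=q0 head=9 tape=#00000#1_[_]
At halt the head is at cell 9.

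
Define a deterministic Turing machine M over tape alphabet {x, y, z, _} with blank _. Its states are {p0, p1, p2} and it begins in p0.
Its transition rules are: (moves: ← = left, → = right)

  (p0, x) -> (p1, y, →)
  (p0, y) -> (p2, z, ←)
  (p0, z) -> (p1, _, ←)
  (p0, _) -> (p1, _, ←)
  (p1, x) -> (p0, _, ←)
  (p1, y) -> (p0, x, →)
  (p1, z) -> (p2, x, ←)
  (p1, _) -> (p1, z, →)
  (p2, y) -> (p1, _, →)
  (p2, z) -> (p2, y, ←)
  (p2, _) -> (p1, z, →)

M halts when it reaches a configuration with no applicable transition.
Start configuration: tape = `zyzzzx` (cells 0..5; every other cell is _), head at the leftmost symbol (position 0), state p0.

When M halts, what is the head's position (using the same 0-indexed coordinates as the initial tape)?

-3

p0 | ____[z]yzzzx   read z → write _, move ←, go to p1
p1 | ___[_]_yzzzx   read _ → write z, move →, go to p1
p1 | ___z[_]yzzzx   read _ → write z, move →, go to p1
p1 | ___zz[y]zzzx   read y → write x, move →, go to p0
p0 | ___zzx[z]zzx   read z → write _, move ←, go to p1
p1 | ___zz[x]_zzx   read x → write _, move ←, go to p0
p0 | ___z[z]__zzx   read z → write _, move ←, go to p1
p1 | ___[z]___zzx   read z → write x, move ←, go to p2
p2 | __[_]x___zzx   read _ → write z, move →, go to p1
p1 | __z[x]___zzx   read x → write _, move ←, go to p0
p0 | __[z]____zzx   read z → write _, move ←, go to p1
p1 | _[_]_____zzx   read _ → write z, move →, go to p1
p1 | _z[_]____zzx   read _ → write z, move →, go to p1
p1 | _zz[_]___zzx   read _ → write z, move →, go to p1
p1 | _zzz[_]__zzx   read _ → write z, move →, go to p1
p1 | _zzzz[_]_zzx   read _ → write z, move →, go to p1
p1 | _zzzzz[_]zzx   read _ → write z, move →, go to p1
p1 | _zzzzzz[z]zx   read z → write x, move ←, go to p2
p2 | _zzzzz[z]xzx   read z → write y, move ←, go to p2
p2 | _zzzz[z]yxzx   read z → write y, move ←, go to p2
p2 | _zzz[z]yyxzx   read z → write y, move ←, go to p2
p2 | _zz[z]yyyxzx   read z → write y, move ←, go to p2
p2 | _z[z]yyyyxzx   read z → write y, move ←, go to p2
p2 | _[z]yyyyyxzx   read z → write y, move ←, go to p2
p2 | [_]yyyyyyxzx   read _ → write z, move →, go to p1
p1 | z[y]yyyyyxzx   read y → write x, move →, go to p0
p0 | zx[y]yyyyxzx   read y → write z, move ←, go to p2
p2 | z[x]zyyyyxzx
At halt the head is at cell -3.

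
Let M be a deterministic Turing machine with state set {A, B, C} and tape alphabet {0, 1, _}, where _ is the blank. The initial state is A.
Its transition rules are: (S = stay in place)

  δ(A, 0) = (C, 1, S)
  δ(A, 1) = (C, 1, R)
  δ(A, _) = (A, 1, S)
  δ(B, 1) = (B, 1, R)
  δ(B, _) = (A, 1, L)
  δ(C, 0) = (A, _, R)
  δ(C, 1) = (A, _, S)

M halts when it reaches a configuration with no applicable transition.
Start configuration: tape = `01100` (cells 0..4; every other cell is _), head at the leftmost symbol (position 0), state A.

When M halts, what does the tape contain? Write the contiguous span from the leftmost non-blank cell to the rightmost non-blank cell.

state=A head=0 tape=[0]1100_   (A,0)→(C,1,S)
state=C head=0 tape=[1]1100_   (C,1)→(A,_,S)
state=A head=0 tape=[_]1100_   (A,_)→(A,1,S)
state=A head=0 tape=[1]1100_   (A,1)→(C,1,R)
state=C head=1 tape=1[1]100_   (C,1)→(A,_,S)
state=A head=1 tape=1[_]100_   (A,_)→(A,1,S)
state=A head=1 tape=1[1]100_   (A,1)→(C,1,R)
state=C head=2 tape=11[1]00_   (C,1)→(A,_,S)
state=A head=2 tape=11[_]00_   (A,_)→(A,1,S)
state=A head=2 tape=11[1]00_   (A,1)→(C,1,R)
state=C head=3 tape=111[0]0_   (C,0)→(A,_,R)
state=A head=4 tape=111_[0]_   (A,0)→(C,1,S)
state=C head=4 tape=111_[1]_   (C,1)→(A,_,S)
state=A head=4 tape=111_[_]_   (A,_)→(A,1,S)
state=A head=4 tape=111_[1]_   (A,1)→(C,1,R)
state=C head=5 tape=111_1[_]
The non-blank tape span at halt is 111_1.

111_1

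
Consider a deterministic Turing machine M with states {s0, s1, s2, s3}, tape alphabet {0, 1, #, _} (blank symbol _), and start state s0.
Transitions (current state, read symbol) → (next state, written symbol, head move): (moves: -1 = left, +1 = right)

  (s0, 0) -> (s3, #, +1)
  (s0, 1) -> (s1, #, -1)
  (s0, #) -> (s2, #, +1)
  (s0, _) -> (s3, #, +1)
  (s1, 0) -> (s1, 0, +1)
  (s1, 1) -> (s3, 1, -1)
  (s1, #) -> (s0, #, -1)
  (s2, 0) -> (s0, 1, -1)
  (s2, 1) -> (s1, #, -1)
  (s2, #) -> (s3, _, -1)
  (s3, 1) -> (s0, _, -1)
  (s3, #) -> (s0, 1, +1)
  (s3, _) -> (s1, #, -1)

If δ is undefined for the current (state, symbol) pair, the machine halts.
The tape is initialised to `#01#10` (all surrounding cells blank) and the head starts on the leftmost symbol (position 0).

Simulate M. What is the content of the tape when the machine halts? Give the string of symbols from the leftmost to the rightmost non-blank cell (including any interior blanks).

#1######0

state=s0 head=0 tape=____[#]01#10   (s0,#)→(s2,#,+1)
state=s2 head=1 tape=____#[0]1#10   (s2,0)→(s0,1,-1)
state=s0 head=0 tape=____[#]11#10   (s0,#)→(s2,#,+1)
state=s2 head=1 tape=____#[1]1#10   (s2,1)→(s1,#,-1)
state=s1 head=0 tape=____[#]#1#10   (s1,#)→(s0,#,-1)
state=s0 head=-1 tape=___[_]##1#10   (s0,_)→(s3,#,+1)
state=s3 head=0 tape=___#[#]#1#10   (s3,#)→(s0,1,+1)
state=s0 head=1 tape=___#1[#]1#10   (s0,#)→(s2,#,+1)
state=s2 head=2 tape=___#1#[1]#10   (s2,1)→(s1,#,-1)
state=s1 head=1 tape=___#1[#]##10   (s1,#)→(s0,#,-1)
state=s0 head=0 tape=___#[1]###10   (s0,1)→(s1,#,-1)
state=s1 head=-1 tape=___[#]####10   (s1,#)→(s0,#,-1)
state=s0 head=-2 tape=__[_]#####10   (s0,_)→(s3,#,+1)
state=s3 head=-1 tape=__#[#]####10   (s3,#)→(s0,1,+1)
state=s0 head=0 tape=__#1[#]###10   (s0,#)→(s2,#,+1)
state=s2 head=1 tape=__#1#[#]##10   (s2,#)→(s3,_,-1)
state=s3 head=0 tape=__#1[#]_##10   (s3,#)→(s0,1,+1)
state=s0 head=1 tape=__#11[_]##10   (s0,_)→(s3,#,+1)
state=s3 head=2 tape=__#11#[#]#10   (s3,#)→(s0,1,+1)
state=s0 head=3 tape=__#11#1[#]10   (s0,#)→(s2,#,+1)
state=s2 head=4 tape=__#11#1#[1]0   (s2,1)→(s1,#,-1)
state=s1 head=3 tape=__#11#1[#]#0   (s1,#)→(s0,#,-1)
state=s0 head=2 tape=__#11#[1]##0   (s0,1)→(s1,#,-1)
state=s1 head=1 tape=__#11[#]###0   (s1,#)→(s0,#,-1)
state=s0 head=0 tape=__#1[1]####0   (s0,1)→(s1,#,-1)
state=s1 head=-1 tape=__#[1]#####0   (s1,1)→(s3,1,-1)
state=s3 head=-2 tape=__[#]1#####0   (s3,#)→(s0,1,+1)
state=s0 head=-1 tape=__1[1]#####0   (s0,1)→(s1,#,-1)
state=s1 head=-2 tape=__[1]######0   (s1,1)→(s3,1,-1)
state=s3 head=-3 tape=_[_]1######0   (s3,_)→(s1,#,-1)
state=s1 head=-4 tape=[_]#1######0
The non-blank tape span at halt is #1######0.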